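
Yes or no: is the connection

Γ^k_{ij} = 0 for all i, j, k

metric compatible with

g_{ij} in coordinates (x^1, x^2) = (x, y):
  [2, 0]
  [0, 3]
Using ∇_k g_{ij} = ∂_k g_{ij} - Γ^m_{ki} g_{mj} - Γ^m_{kj} g_{im}:
e.g. ∇_x g_{xy} = (0) - (0) - (0) = 0
Every component ∇_k g_{ij} vanishes: the connection is metric compatible.
Yes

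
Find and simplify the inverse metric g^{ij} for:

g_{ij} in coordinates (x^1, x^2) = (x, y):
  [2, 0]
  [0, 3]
The metric is diagonal, so g^{ij} is diagonal with entries 1/g_{ii}: diag(1/2, 1/3).
g^{ij}:
  [1/2, 0]
  [0, 1/3]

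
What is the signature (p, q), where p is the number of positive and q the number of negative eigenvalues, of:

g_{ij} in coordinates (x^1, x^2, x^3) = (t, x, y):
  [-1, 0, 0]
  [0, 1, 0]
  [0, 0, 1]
The metric is diagonal, so its eigenvalues are the diagonal entries: -1, 1, 1 (at a generic point, where coordinate-dependent entries are positive).
2 positive, 1 negative.
(2, 1) - Lorentzian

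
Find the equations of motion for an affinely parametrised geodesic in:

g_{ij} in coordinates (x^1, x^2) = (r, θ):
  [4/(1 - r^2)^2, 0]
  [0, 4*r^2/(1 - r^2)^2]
Geodesic equation: d^2x^k/dλ^2 + Γ^k_{ij} (dx^i/dλ)(dx^j/dλ) = 0.
Non-zero Christoffel symbols:
Γ^r_{r r} = 2*r/(1 - r^2)
Γ^r_{θ θ} = (r^3 + r)/(r^2 - 1)
Γ^θ_{r θ} = (-r^2 - 1)/(r^3 - r)
Substituting (the symmetric pair Γ^k_{ij}, Γ^k_{ji} combines into a factor 2):
d^2r/dλ^2 + (2*r/(1 - r^2)) (dr/dλ)^2 + ((r^3 + r)/(r^2 - 1)) (dθ/dλ)^2 = 0
d^2θ/dλ^2 + ((-2*r^2 - 2)/(r^3 - r)) (dr/dλ)(dθ/dλ) = 0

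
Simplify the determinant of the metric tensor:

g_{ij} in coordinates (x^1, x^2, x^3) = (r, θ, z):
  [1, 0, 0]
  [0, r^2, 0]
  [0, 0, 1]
Diagonal metric: det(g) = g_{11}·g_{22}·g_{33}
= (1)·(r^2)·(1)
det(g) = r^2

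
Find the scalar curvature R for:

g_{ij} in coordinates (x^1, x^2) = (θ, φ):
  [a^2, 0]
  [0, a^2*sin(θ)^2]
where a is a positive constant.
Non-zero Christoffel symbols (Γ^k_{ij} = Γ^k_{ji}):
Γ^θ_{φ φ} = -sin(2*θ)/2
Γ^φ_{θ φ} = 1/tan(θ)
Ricci tensor (R_{ij} = R^k_{ikj}): R_{θθ} = 1, R_{θφ} = 0, R_{φφ} = sin(θ)^2
Inverse metric: g^{θθ} = 1/a^2, g^{φφ} = 1/(a^2*sin(θ)^2)
R = g^{ij} R_{ij} = (1/a^2)(1) + (1/(a^2*sin(θ)^2))(sin(θ)^2) = 2/a^2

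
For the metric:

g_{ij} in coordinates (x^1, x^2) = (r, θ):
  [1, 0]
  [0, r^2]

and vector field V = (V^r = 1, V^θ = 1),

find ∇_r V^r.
Non-zero Christoffel symbols:
Γ^r_{θ θ} = -r
Γ^θ_{r θ} = 1/r
∇_r V^r = ∂_r V^r + Γ^r_{r j} V^j
  = (0) + (0)(1) + (0)(1)
  = 0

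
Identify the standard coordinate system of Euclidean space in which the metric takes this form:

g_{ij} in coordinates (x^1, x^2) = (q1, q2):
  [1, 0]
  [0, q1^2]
The line element ds^2 = dq1^2 + q1^2 dq2^2 is dr^2 + r^2 dθ^2 with q1 = r, q2 = θ.
polar coordinates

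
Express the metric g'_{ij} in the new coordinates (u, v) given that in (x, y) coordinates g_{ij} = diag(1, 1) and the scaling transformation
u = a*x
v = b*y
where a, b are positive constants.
Invert the transformation: x = u/a, y = v/b
g'_{ij} = (∂x^k/∂x'^i)(∂x^l/∂x'^j) g_{kl}; with g_{kl} = δ_{kl} this is Σ_k (∂x^k/∂x'^i)(∂x^k/∂x'^j).
Jacobian: ∂x/∂u = 1/a, ∂x/∂v = 0, ∂y/∂u = 0, ∂y/∂v = 1/b
g'_{uu} = (1/a)(1/a) + (0)(0) = 1/a^2
g'_{uv} = (1/a)(0) + (0)(1/b) = 0
g'_{vv} = (0)(0) + (1/b)(1/b) = 1/b^2
g'_{ij} = diag(1/a^2, 1/b^2)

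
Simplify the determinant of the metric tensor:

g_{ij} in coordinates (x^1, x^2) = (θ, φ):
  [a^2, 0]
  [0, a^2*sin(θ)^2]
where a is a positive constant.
For a 2×2 metric: det(g) = g_{11}·g_{22} - g_{12}·g_{21}
= (a^2)·(a^2*sin(θ)^2) - (0)·(0)
= a^4*sin(θ)^2 - 0
det(g) = a^4*sin(θ)^2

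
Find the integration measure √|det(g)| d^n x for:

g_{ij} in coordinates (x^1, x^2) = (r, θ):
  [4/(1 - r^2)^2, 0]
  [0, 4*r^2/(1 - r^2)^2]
det(g) = 16*r^2/(1 - r^2)^4
√|det(g)| = 4*r/(r^2 - 1)^2
Volume element: dV = 4*r/(r^2 - 1)^2 dr dθ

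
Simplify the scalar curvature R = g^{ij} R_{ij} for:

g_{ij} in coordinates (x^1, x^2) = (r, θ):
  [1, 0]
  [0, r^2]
Non-zero Christoffel symbols (Γ^k_{ij} = Γ^k_{ji}):
Γ^r_{θ θ} = -r
Γ^θ_{r θ} = 1/r
Ricci tensor (R_{ij} = R^k_{ikj}): R_{rr} = 0, R_{rθ} = 0, R_{θθ} = 0
Inverse metric: g^{rr} = 1, g^{θθ} = 1/r^2
R = g^{ij} R_{ij} = (1)(0) + (1/r^2)(0) = 0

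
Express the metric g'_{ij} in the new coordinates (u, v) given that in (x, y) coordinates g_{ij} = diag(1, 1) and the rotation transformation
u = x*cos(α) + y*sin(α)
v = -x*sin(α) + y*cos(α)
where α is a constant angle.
Invert the transformation: x = u*cos(α) - v*sin(α), y = u*sin(α) + v*cos(α)
g'_{ij} = (∂x^k/∂x'^i)(∂x^l/∂x'^j) g_{kl}; with g_{kl} = δ_{kl} this is Σ_k (∂x^k/∂x'^i)(∂x^k/∂x'^j).
Jacobian: ∂x/∂u = cos(α), ∂x/∂v = -sin(α), ∂y/∂u = sin(α), ∂y/∂v = cos(α)
g'_{uu} = (cos(α))(cos(α)) + (sin(α))(sin(α)) = 1
g'_{uv} = (cos(α))(-sin(α)) + (sin(α))(cos(α)) = 0
g'_{vv} = (-sin(α))(-sin(α)) + (cos(α))(cos(α)) = 1
g'_{ij} = diag(1, 1)
The Euclidean metric is invariant under rotations.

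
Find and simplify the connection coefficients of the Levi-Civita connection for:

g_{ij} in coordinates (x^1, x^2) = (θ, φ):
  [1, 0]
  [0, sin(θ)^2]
Using Γ^k_{ij} = (1/2) g^{km} (∂_i g_{mj} + ∂_j g_{mi} - ∂_m g_{ij}); the metric is diagonal, so only the m = k term contributes.
Non-zero symbols (using the symmetry Γ^k_{ij} = Γ^k_{ji}):
Γ^θ_{φ φ} = (1/2) g^{θθ} (∂_φ g_{θφ} + ∂_φ g_{θφ} - ∂_θ g_{φφ}) = (1/2)(1)((0) + (0) - (sin(2*θ))) = -sin(2*θ)/2
Γ^φ_{θ φ} = (1/2) g^{φφ} (∂_θ g_{φφ} + ∂_φ g_{φθ} - ∂_φ g_{θφ}) = (1/2)(1/sin(θ)^2)((sin(2*θ)) + (0) - (0)) = 1/tan(θ)
All other Christoffel symbols are zero.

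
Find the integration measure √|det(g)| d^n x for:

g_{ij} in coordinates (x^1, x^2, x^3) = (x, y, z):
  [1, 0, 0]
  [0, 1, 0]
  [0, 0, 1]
det(g) = 1
√|det(g)| = 1
Volume element: dV = 1 dx dy dz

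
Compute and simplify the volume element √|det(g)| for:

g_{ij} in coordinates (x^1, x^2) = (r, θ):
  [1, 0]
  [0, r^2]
det(g) = r^2
√|det(g)| = r
Volume element: dV = r dr dθ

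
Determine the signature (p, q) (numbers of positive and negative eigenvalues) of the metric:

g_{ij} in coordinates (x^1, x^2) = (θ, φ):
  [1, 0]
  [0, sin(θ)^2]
The metric is diagonal, so its eigenvalues are the diagonal entries: 1, sin(θ)^2 (at a generic point, where coordinate-dependent entries are positive).
2 positive, 0 negative.
(2, 0) - Riemannian (positive definite)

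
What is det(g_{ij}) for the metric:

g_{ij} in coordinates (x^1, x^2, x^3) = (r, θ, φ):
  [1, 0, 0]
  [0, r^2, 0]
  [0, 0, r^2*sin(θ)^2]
Diagonal metric: det(g) = g_{11}·g_{22}·g_{33}
= (1)·(r^2)·(r^2*sin(θ)^2)
det(g) = r^4*sin(θ)^2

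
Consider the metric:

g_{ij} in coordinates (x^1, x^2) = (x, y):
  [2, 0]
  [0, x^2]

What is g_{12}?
With x^1 = x, x^2 = y, g_{12} = g_{xy} is the row-1, column-2 entry of the matrix.
g_{12} = 0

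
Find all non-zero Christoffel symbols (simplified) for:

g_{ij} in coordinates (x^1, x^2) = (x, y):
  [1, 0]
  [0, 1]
Using Γ^k_{ij} = (1/2) g^{km} (∂_i g_{mj} + ∂_j g_{mi} - ∂_m g_{ij}); the metric is diagonal, so only the m = k term contributes.
Every metric component is constant, so all ∂_m g_{ij} = 0 and every Christoffel symbol vanishes.
All Christoffel symbols are zero.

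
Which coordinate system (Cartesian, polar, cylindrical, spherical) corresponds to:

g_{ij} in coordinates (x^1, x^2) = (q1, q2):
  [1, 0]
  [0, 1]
All components are constant and the metric is the identity, i.e. orthonormal rectilinear coordinates.
Cartesian (2D) coordinates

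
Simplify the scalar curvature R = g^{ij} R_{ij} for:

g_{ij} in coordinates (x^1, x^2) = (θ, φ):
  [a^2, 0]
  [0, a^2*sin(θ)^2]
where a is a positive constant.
Non-zero Christoffel symbols (Γ^k_{ij} = Γ^k_{ji}):
Γ^θ_{φ φ} = -sin(2*θ)/2
Γ^φ_{θ φ} = 1/tan(θ)
Ricci tensor (R_{ij} = R^k_{ikj}): R_{θθ} = 1, R_{θφ} = 0, R_{φφ} = sin(θ)^2
Inverse metric: g^{θθ} = 1/a^2, g^{φφ} = 1/(a^2*sin(θ)^2)
R = g^{ij} R_{ij} = (1/a^2)(1) + (1/(a^2*sin(θ)^2))(sin(θ)^2) = 2/a^2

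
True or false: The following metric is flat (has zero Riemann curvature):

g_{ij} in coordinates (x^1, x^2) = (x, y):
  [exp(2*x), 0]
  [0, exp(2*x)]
Non-zero Christoffel symbols:
Γ^x_{x x} = 1
Γ^x_{y y} = -1
Γ^y_{x y} = 1
Ricci tensor: R_{xx} = 0, R_{xy} = 0, R_{yy} = 0
All R_{ij} vanish; in 2 dimensions the Riemann tensor is fully determined by the Ricci tensor, so R^i_{jkl} = 0: the metric is flat (curvilinear coordinates on flat space).
True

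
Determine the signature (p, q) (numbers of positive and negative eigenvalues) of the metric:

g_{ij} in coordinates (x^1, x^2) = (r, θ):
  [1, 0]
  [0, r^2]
The metric is diagonal, so its eigenvalues are the diagonal entries: 1, r^2 (at a generic point, where coordinate-dependent entries are positive).
2 positive, 0 negative.
(2, 0) - Riemannian (positive definite)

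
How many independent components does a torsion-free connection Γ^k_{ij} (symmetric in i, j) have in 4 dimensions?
Γ^k_{ij} has n choices for the upper index and n(n+1)/2 independent symmetric lower index pairs.
Total = 4 × 4×5/2 = 4 × 10 = 40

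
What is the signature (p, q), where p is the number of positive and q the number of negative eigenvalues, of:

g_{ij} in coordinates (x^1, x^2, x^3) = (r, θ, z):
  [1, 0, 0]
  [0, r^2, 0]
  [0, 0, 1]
The metric is diagonal, so its eigenvalues are the diagonal entries: 1, r^2, 1 (at a generic point, where coordinate-dependent entries are positive).
3 positive, 0 negative.
(3, 0) - Riemannian (positive definite)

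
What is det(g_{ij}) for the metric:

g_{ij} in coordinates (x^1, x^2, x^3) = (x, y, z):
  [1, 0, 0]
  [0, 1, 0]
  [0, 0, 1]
Diagonal metric: det(g) = g_{11}·g_{22}·g_{33}
= (1)·(1)·(1)
det(g) = 1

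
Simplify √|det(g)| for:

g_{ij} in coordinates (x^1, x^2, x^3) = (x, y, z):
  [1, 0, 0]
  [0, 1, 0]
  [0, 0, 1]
det(g) = 1
√|det(g)| = 1
Volume element: dV = 1 dx dy dz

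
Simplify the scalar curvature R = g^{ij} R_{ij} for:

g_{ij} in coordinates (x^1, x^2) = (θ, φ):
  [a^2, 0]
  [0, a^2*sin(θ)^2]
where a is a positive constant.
Non-zero Christoffel symbols (Γ^k_{ij} = Γ^k_{ji}):
Γ^θ_{φ φ} = -sin(2*θ)/2
Γ^φ_{θ φ} = 1/tan(θ)
Ricci tensor (R_{ij} = R^k_{ikj}): R_{θθ} = 1, R_{θφ} = 0, R_{φφ} = sin(θ)^2
Inverse metric: g^{θθ} = 1/a^2, g^{φφ} = 1/(a^2*sin(θ)^2)
R = g^{ij} R_{ij} = (1/a^2)(1) + (1/(a^2*sin(θ)^2))(sin(θ)^2) = 2/a^2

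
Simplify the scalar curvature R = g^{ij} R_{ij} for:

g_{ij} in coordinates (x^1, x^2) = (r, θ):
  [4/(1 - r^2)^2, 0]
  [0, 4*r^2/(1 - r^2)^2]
Non-zero Christoffel symbols (Γ^k_{ij} = Γ^k_{ji}):
Γ^r_{r r} = 2*r/(1 - r^2)
Γ^r_{θ θ} = (r^3 + r)/(r^2 - 1)
Γ^θ_{r θ} = (-r^2 - 1)/(r^3 - r)
Ricci tensor (R_{ij} = R^k_{ikj}): R_{rr} = -4/(r^2 - 1)^2, R_{rθ} = 0, R_{θθ} = -4*r^2/(r^2 - 1)^2
Inverse metric: g^{rr} = (1 - r^2)^2/4, g^{θθ} = (1 - r^2)^2/(4*r^2)
R = g^{ij} R_{ij} = ((1 - r^2)^2/4)(-4/(r^2 - 1)^2) + ((1 - r^2)^2/(4*r^2))(-4*r^2/(r^2 - 1)^2) = -2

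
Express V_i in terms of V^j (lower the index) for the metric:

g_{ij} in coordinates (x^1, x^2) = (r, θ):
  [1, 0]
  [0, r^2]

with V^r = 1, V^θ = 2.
V_i = g_{ij} V^j:
V_r = (1)(1) + (0)(2) = 1
V_θ = (0)(1) + (r^2)(2) = 2*r^2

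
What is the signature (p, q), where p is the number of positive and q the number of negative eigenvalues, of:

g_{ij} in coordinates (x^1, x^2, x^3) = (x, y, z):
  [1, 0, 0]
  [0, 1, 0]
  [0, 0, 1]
The metric is diagonal, so its eigenvalues are the diagonal entries: 1, 1, 1 (at a generic point, where coordinate-dependent entries are positive).
3 positive, 0 negative.
(3, 0) - Riemannian (positive definite)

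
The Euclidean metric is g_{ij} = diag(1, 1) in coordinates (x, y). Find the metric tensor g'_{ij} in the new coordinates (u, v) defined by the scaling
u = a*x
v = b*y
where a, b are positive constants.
Invert the transformation: x = u/a, y = v/b
g'_{ij} = (∂x^k/∂x'^i)(∂x^l/∂x'^j) g_{kl}; with g_{kl} = δ_{kl} this is Σ_k (∂x^k/∂x'^i)(∂x^k/∂x'^j).
Jacobian: ∂x/∂u = 1/a, ∂x/∂v = 0, ∂y/∂u = 0, ∂y/∂v = 1/b
g'_{uu} = (1/a)(1/a) + (0)(0) = 1/a^2
g'_{uv} = (1/a)(0) + (0)(1/b) = 0
g'_{vv} = (0)(0) + (1/b)(1/b) = 1/b^2
g'_{ij} = diag(1/a^2, 1/b^2)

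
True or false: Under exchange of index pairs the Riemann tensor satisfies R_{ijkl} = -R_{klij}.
The pair-exchange symmetry has a plus sign: R_{ijkl} = +R_{klij}.
False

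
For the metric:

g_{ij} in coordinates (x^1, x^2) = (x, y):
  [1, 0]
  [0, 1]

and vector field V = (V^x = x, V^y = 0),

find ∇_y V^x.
All Christoffel symbols are zero.
∇_y V^x = ∂_y V^x + Γ^x_{y j} V^j
  = (0) + (0)(x) + (0)(0)
  = 0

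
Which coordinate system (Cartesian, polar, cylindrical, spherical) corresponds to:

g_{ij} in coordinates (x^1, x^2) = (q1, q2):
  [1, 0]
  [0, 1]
All components are constant and the metric is the identity, i.e. orthonormal rectilinear coordinates.
Cartesian (2D) coordinates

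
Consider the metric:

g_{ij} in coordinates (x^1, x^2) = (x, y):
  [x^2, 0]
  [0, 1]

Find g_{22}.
With x^1 = x, x^2 = y, g_{22} = g_{yy} is the row-2, column-2 entry of the matrix.
g_{22} = 1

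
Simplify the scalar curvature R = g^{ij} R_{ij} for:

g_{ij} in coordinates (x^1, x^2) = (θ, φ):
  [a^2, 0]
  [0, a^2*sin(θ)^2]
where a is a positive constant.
Non-zero Christoffel symbols (Γ^k_{ij} = Γ^k_{ji}):
Γ^θ_{φ φ} = -sin(2*θ)/2
Γ^φ_{θ φ} = 1/tan(θ)
Ricci tensor (R_{ij} = R^k_{ikj}): R_{θθ} = 1, R_{θφ} = 0, R_{φφ} = sin(θ)^2
Inverse metric: g^{θθ} = 1/a^2, g^{φφ} = 1/(a^2*sin(θ)^2)
R = g^{ij} R_{ij} = (1/a^2)(1) + (1/(a^2*sin(θ)^2))(sin(θ)^2) = 2/a^2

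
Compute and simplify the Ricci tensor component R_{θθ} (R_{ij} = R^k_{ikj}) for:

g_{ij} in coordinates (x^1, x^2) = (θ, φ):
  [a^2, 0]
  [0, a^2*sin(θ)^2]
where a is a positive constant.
Non-zero Christoffel symbols (Γ^k_{ij} = Γ^k_{ji}):
Γ^θ_{φ φ} = -sin(2*θ)/2
Γ^φ_{θ φ} = 1/tan(θ)
R^θ_{θ θ θ} = 0 (a repeated index in an antisymmetric pair)
R^φ_{θ φ θ} = ∂_φ Γ^φ_{θ θ} - ∂_θ Γ^φ_{θ φ} + Γ^φ_{φ m} Γ^m_{θ θ} - Γ^φ_{θ m} Γ^m_{θ φ}
  = (0) - (-1/sin(θ)^2) + (0) - (1/tan(θ)^2) = 1
R_{θθ} = R^θ_{θ θ θ} + R^φ_{θ φ θ} = (0) + (1) = 1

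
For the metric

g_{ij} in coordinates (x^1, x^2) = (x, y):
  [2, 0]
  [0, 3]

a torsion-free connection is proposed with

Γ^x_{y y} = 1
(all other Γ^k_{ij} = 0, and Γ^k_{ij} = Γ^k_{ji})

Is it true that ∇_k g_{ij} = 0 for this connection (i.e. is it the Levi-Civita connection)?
Using ∇_k g_{ij} = ∂_k g_{ij} - Γ^m_{ki} g_{mj} - Γ^m_{kj} g_{im}:
∇_y g_{xy} = (0) - (0) - (2) = -2 ≠ 0
So the connection is not metric compatible (it is not the Levi-Civita connection).
No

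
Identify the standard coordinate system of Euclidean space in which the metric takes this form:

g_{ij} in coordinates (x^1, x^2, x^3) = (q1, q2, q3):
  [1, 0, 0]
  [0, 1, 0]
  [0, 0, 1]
All components are constant and the metric is the identity, i.e. orthonormal rectilinear coordinates.
Cartesian (3D) coordinates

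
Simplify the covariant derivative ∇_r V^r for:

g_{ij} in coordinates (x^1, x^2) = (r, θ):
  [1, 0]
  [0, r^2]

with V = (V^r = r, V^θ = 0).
Non-zero Christoffel symbols:
Γ^r_{θ θ} = -r
Γ^θ_{r θ} = 1/r
∇_r V^r = ∂_r V^r + Γ^r_{r j} V^j
  = (1) + (0)(r) + (0)(0)
  = 1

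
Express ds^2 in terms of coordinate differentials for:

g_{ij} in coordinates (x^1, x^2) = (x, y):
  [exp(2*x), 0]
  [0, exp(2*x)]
ds^2 = g_{ij} dx^i dx^j; only the non-zero components contribute.
ds^2 = exp(2*x) dx^2 + exp(2*x) dy^2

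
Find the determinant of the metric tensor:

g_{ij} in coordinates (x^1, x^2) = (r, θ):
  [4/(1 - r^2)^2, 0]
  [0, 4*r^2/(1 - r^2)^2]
For a 2×2 metric: det(g) = g_{11}·g_{22} - g_{12}·g_{21}
= (4/(1 - r^2)^2)·(4*r^2/(1 - r^2)^2) - (0)·(0)
= 16*r^2/(1 - r^2)^4 - 0
det(g) = 16*r^2/(1 - r^2)^4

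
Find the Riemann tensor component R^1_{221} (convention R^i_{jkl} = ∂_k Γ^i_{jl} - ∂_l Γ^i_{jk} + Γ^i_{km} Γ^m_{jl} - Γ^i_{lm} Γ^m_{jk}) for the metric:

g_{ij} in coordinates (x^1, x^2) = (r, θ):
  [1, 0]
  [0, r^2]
Non-zero Christoffel symbols (Γ^k_{ij} = Γ^k_{ji}):
Γ^r_{θ θ} = -r
Γ^θ_{r θ} = 1/r
R^r_{θ θ r} = ∂_θ Γ^r_{θ r} - ∂_r Γ^r_{θ θ} + Γ^r_{θ m} Γ^m_{θ r} - Γ^r_{r m} Γ^m_{θ θ}
  = (0) - (-1) + (-1) - (0) = 0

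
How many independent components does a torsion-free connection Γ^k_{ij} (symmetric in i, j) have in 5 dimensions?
Γ^k_{ij} has n choices for the upper index and n(n+1)/2 independent symmetric lower index pairs.
Total = 5 × 5×6/2 = 5 × 15 = 75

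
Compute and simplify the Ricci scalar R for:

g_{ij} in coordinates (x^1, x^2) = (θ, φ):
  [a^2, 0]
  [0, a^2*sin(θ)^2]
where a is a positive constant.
Non-zero Christoffel symbols (Γ^k_{ij} = Γ^k_{ji}):
Γ^θ_{φ φ} = -sin(2*θ)/2
Γ^φ_{θ φ} = 1/tan(θ)
Ricci tensor (R_{ij} = R^k_{ikj}): R_{θθ} = 1, R_{θφ} = 0, R_{φφ} = sin(θ)^2
Inverse metric: g^{θθ} = 1/a^2, g^{φφ} = 1/(a^2*sin(θ)^2)
R = g^{ij} R_{ij} = (1/a^2)(1) + (1/(a^2*sin(θ)^2))(sin(θ)^2) = 2/a^2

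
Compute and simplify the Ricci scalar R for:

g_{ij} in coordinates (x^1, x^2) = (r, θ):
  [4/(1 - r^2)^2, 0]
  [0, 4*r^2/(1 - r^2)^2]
Non-zero Christoffel symbols (Γ^k_{ij} = Γ^k_{ji}):
Γ^r_{r r} = 2*r/(1 - r^2)
Γ^r_{θ θ} = (r^3 + r)/(r^2 - 1)
Γ^θ_{r θ} = (-r^2 - 1)/(r^3 - r)
Ricci tensor (R_{ij} = R^k_{ikj}): R_{rr} = -4/(r^2 - 1)^2, R_{rθ} = 0, R_{θθ} = -4*r^2/(r^2 - 1)^2
Inverse metric: g^{rr} = (1 - r^2)^2/4, g^{θθ} = (1 - r^2)^2/(4*r^2)
R = g^{ij} R_{ij} = ((1 - r^2)^2/4)(-4/(r^2 - 1)^2) + ((1 - r^2)^2/(4*r^2))(-4*r^2/(r^2 - 1)^2) = -2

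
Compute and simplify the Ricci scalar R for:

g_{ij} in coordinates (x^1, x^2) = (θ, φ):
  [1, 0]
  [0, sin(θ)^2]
Non-zero Christoffel symbols (Γ^k_{ij} = Γ^k_{ji}):
Γ^θ_{φ φ} = -sin(2*θ)/2
Γ^φ_{θ φ} = 1/tan(θ)
Ricci tensor (R_{ij} = R^k_{ikj}): R_{θθ} = 1, R_{θφ} = 0, R_{φφ} = sin(θ)^2
Inverse metric: g^{θθ} = 1, g^{φφ} = 1/sin(θ)^2
R = g^{ij} R_{ij} = (1)(1) + (1/sin(θ)^2)(sin(θ)^2) = 2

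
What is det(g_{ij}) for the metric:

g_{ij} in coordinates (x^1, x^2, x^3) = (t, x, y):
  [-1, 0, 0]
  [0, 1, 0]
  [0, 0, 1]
Diagonal metric: det(g) = g_{11}·g_{22}·g_{33}
= (-1)·(1)·(1)
det(g) = -1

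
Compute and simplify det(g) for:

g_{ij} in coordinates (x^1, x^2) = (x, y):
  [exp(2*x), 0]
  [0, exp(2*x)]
For a 2×2 metric: det(g) = g_{11}·g_{22} - g_{12}·g_{21}
= (exp(2*x))·(exp(2*x)) - (0)·(0)
= exp(4*x) - 0
det(g) = exp(4*x)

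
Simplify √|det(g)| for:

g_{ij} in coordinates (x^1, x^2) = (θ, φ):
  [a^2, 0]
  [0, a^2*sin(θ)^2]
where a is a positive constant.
det(g) = a^4*sin(θ)^2
√|det(g)| = a^2*sin(θ) (taking 0 < θ < π so that |sin(θ)| = sin(θ))
Volume element: dV = a^2*sin(θ) dθ dφ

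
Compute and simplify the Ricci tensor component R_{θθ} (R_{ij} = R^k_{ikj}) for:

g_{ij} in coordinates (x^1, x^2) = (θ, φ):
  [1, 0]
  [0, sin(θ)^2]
Non-zero Christoffel symbols (Γ^k_{ij} = Γ^k_{ji}):
Γ^θ_{φ φ} = -sin(2*θ)/2
Γ^φ_{θ φ} = 1/tan(θ)
R^θ_{θ θ θ} = 0 (a repeated index in an antisymmetric pair)
R^φ_{θ φ θ} = ∂_φ Γ^φ_{θ θ} - ∂_θ Γ^φ_{θ φ} + Γ^φ_{φ m} Γ^m_{θ θ} - Γ^φ_{θ m} Γ^m_{θ φ}
  = (0) - (-1/sin(θ)^2) + (0) - (1/tan(θ)^2) = 1
R_{θθ} = R^θ_{θ θ θ} + R^φ_{θ φ θ} = (0) + (1) = 1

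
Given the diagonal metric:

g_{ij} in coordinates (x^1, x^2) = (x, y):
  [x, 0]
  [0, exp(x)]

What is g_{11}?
With x^1 = x, x^2 = y, g_{11} = g_{xx} is the row-1, column-1 entry of the matrix.
g_{11} = x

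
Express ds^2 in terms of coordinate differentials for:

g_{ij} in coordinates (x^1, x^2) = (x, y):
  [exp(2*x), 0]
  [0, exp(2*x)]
ds^2 = g_{ij} dx^i dx^j; only the non-zero components contribute.
ds^2 = exp(2*x) dx^2 + exp(2*x) dy^2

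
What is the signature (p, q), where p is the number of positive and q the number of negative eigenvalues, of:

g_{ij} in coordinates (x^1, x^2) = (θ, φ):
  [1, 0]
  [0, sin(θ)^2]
The metric is diagonal, so its eigenvalues are the diagonal entries: 1, sin(θ)^2 (at a generic point, where coordinate-dependent entries are positive).
2 positive, 0 negative.
(2, 0) - Riemannian (positive definite)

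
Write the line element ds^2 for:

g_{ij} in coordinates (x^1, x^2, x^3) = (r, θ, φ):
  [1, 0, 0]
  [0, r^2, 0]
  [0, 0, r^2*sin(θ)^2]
ds^2 = g_{ij} dx^i dx^j; only the non-zero components contribute.
ds^2 = dr^2 + r^2 dθ^2 + r^2*sin(θ)^2 dφ^2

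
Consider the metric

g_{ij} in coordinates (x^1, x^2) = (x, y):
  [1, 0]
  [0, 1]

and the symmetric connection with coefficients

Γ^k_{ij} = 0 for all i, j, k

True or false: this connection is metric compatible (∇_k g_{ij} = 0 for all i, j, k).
Using ∇_k g_{ij} = ∂_k g_{ij} - Γ^m_{ki} g_{mj} - Γ^m_{kj} g_{im}:
e.g. ∇_y g_{xy} = (0) - (0) - (0) = 0
Every component ∇_k g_{ij} vanishes: the connection is metric compatible.
True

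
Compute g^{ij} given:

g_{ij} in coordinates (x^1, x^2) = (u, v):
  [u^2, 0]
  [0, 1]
The metric is diagonal, so g^{ij} is diagonal with entries 1/g_{ii}: diag(1/(u^2), 1).
g^{ij}:
  [1/u^2, 0]
  [0, 1]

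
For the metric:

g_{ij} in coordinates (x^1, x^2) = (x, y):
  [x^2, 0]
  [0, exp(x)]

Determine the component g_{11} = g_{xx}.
With x^1 = x, x^2 = y, g_{11} = g_{xx} is the row-1, column-1 entry of the matrix.
g_{11} = x^2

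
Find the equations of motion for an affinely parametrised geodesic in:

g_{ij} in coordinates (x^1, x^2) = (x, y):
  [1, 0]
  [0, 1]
Geodesic equation: d^2x^k/dλ^2 + Γ^k_{ij} (dx^i/dλ)(dx^j/dλ) = 0.
All Christoffel symbols vanish, so the geodesics are straight lines:
d^2x/dλ^2 = 0
d^2y/dλ^2 = 0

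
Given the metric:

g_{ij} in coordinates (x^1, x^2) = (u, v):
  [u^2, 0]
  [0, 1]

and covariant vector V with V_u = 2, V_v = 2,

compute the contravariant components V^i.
Inverse metric (diagonal): g^{uu} = 1/u^2, g^{vv} = 1
V^i = g^{ij} V_j:
V^u = (1/u^2)(2) + (0)(2) = 2/u^2
V^v = (0)(2) + (1)(2) = 2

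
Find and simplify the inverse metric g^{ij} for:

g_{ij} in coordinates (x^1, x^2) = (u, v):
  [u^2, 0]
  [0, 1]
The metric is diagonal, so g^{ij} is diagonal with entries 1/g_{ii}: diag(1/(u^2), 1).
g^{ij}:
  [1/u^2, 0]
  [0, 1]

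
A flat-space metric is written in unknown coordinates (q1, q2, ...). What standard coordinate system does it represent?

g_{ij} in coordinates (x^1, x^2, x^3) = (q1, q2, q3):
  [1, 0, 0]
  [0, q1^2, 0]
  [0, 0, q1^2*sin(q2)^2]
The line element ds^2 = dq1^2 + q1^2 dq2^2 + q1^2 sin(q2)^2 dq3^2 is dr^2 + r^2 dθ^2 + r^2 sin(θ)^2 dφ^2 with q1 = r, q2 = θ, q3 = φ.
spherical coordinates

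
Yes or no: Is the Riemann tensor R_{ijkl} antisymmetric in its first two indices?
R_{ijkl} = -R_{jikl} (follows from metric compatibility).
Yes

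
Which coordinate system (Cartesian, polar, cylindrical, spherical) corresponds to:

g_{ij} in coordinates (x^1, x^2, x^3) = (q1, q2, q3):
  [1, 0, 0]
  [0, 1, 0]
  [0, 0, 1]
All components are constant and the metric is the identity, i.e. orthonormal rectilinear coordinates.
Cartesian (3D) coordinates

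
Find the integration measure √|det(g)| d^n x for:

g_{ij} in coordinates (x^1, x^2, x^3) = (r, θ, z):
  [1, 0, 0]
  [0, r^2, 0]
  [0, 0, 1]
det(g) = r^2
√|det(g)| = r
Volume element: dV = r dr dθ dz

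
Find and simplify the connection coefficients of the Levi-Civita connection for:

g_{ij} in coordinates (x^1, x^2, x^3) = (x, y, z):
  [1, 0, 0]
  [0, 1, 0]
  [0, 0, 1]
Using Γ^k_{ij} = (1/2) g^{km} (∂_i g_{mj} + ∂_j g_{mi} - ∂_m g_{ij}); the metric is diagonal, so only the m = k term contributes.
Every metric component is constant, so all ∂_m g_{ij} = 0 and every Christoffel symbol vanishes.
All Christoffel symbols are zero.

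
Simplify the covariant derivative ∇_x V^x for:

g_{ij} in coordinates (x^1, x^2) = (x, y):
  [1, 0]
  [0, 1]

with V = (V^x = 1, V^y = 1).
All Christoffel symbols are zero.
∇_x V^x = ∂_x V^x + Γ^x_{x j} V^j
  = (0) + (0)(1) + (0)(1)
  = 0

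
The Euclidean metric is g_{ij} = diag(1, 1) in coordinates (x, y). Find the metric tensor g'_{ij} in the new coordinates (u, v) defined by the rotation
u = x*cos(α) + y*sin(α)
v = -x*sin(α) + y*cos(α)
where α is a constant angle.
Invert the transformation: x = u*cos(α) - v*sin(α), y = u*sin(α) + v*cos(α)
g'_{ij} = (∂x^k/∂x'^i)(∂x^l/∂x'^j) g_{kl}; with g_{kl} = δ_{kl} this is Σ_k (∂x^k/∂x'^i)(∂x^k/∂x'^j).
Jacobian: ∂x/∂u = cos(α), ∂x/∂v = -sin(α), ∂y/∂u = sin(α), ∂y/∂v = cos(α)
g'_{uu} = (cos(α))(cos(α)) + (sin(α))(sin(α)) = 1
g'_{uv} = (cos(α))(-sin(α)) + (sin(α))(cos(α)) = 0
g'_{vv} = (-sin(α))(-sin(α)) + (cos(α))(cos(α)) = 1
g'_{ij} = diag(1, 1)
The Euclidean metric is invariant under rotations.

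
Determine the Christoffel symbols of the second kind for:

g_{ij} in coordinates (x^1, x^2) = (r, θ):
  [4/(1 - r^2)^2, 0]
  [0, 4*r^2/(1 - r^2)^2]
Using Γ^k_{ij} = (1/2) g^{km} (∂_i g_{mj} + ∂_j g_{mi} - ∂_m g_{ij}); the metric is diagonal, so only the m = k term contributes.
Non-zero symbols (using the symmetry Γ^k_{ij} = Γ^k_{ji}):
Γ^r_{r r} = (1/2) g^{rr} (∂_r g_{rr} + ∂_r g_{rr} - ∂_r g_{rr}) = (1/2)((1 - r^2)^2/4)((16*r/(1 - r^2)^3) + (16*r/(1 - r^2)^3) - (16*r/(1 - r^2)^3)) = 2*r/(1 - r^2)
Γ^r_{θ θ} = (1/2) g^{rr} (∂_θ g_{rθ} + ∂_θ g_{rθ} - ∂_r g_{θθ}) = (1/2)((1 - r^2)^2/4)((0) + (0) - (-8*(r^3 + r)/(r^2 - 1)^3)) = (r^3 + r)/(r^2 - 1)
Γ^θ_{r θ} = (1/2) g^{θθ} (∂_r g_{θθ} + ∂_θ g_{θr} - ∂_θ g_{rθ}) = (1/2)((1 - r^2)^2/(4*r^2))((-8*(r^3 + r)/(r^2 - 1)^3) + (0) - (0)) = (-r^2 - 1)/(r^3 - r)
All other Christoffel symbols are zero.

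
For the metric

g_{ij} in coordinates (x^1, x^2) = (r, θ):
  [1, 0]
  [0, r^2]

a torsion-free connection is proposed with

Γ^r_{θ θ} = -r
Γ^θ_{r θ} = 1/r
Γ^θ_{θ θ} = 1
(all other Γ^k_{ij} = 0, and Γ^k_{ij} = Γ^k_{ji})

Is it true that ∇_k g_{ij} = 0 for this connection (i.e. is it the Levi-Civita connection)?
Using ∇_k g_{ij} = ∂_k g_{ij} - Γ^m_{ki} g_{mj} - Γ^m_{kj} g_{im}:
∇_θ g_{θθ} = (0) - (r^2) - (r^2) = -2*r^2 ≠ 0
So the connection is not metric compatible (it is not the Levi-Civita connection).
No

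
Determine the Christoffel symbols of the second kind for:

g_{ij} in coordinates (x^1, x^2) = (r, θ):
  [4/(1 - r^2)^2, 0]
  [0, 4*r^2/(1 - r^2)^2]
Using Γ^k_{ij} = (1/2) g^{km} (∂_i g_{mj} + ∂_j g_{mi} - ∂_m g_{ij}); the metric is diagonal, so only the m = k term contributes.
Non-zero symbols (using the symmetry Γ^k_{ij} = Γ^k_{ji}):
Γ^r_{r r} = (1/2) g^{rr} (∂_r g_{rr} + ∂_r g_{rr} - ∂_r g_{rr}) = (1/2)((1 - r^2)^2/4)((16*r/(1 - r^2)^3) + (16*r/(1 - r^2)^3) - (16*r/(1 - r^2)^3)) = 2*r/(1 - r^2)
Γ^r_{θ θ} = (1/2) g^{rr} (∂_θ g_{rθ} + ∂_θ g_{rθ} - ∂_r g_{θθ}) = (1/2)((1 - r^2)^2/4)((0) + (0) - (-8*(r^3 + r)/(r^2 - 1)^3)) = (r^3 + r)/(r^2 - 1)
Γ^θ_{r θ} = (1/2) g^{θθ} (∂_r g_{θθ} + ∂_θ g_{θr} - ∂_θ g_{rθ}) = (1/2)((1 - r^2)^2/(4*r^2))((-8*(r^3 + r)/(r^2 - 1)^3) + (0) - (0)) = (-r^2 - 1)/(r^3 - r)
All other Christoffel symbols are zero.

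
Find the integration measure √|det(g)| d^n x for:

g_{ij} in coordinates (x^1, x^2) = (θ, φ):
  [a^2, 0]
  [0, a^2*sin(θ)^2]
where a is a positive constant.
det(g) = a^4*sin(θ)^2
√|det(g)| = a^2*sin(θ) (taking 0 < θ < π so that |sin(θ)| = sin(θ))
Volume element: dV = a^2*sin(θ) dθ dφ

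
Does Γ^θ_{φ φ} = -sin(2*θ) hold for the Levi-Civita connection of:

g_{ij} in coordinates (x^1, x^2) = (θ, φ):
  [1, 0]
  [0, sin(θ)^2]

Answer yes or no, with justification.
Γ^θ_{φ φ} = (1/2) g^{θθ} (∂_φ g_{θφ} + ∂_φ g_{θφ} - ∂_θ g_{φφ}) = (1/2)(1)((0) + (0) - (sin(2*θ))) = -sin(2*θ)/2
This differs from the proposed value -sin(2*θ).
No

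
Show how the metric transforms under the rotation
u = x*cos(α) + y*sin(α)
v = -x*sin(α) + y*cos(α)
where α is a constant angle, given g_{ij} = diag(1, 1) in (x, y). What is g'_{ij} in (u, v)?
Invert the transformation: x = u*cos(α) - v*sin(α), y = u*sin(α) + v*cos(α)
g'_{ij} = (∂x^k/∂x'^i)(∂x^l/∂x'^j) g_{kl}; with g_{kl} = δ_{kl} this is Σ_k (∂x^k/∂x'^i)(∂x^k/∂x'^j).
Jacobian: ∂x/∂u = cos(α), ∂x/∂v = -sin(α), ∂y/∂u = sin(α), ∂y/∂v = cos(α)
g'_{uu} = (cos(α))(cos(α)) + (sin(α))(sin(α)) = 1
g'_{uv} = (cos(α))(-sin(α)) + (sin(α))(cos(α)) = 0
g'_{vv} = (-sin(α))(-sin(α)) + (cos(α))(cos(α)) = 1
g'_{ij} = diag(1, 1)
The Euclidean metric is invariant under rotations.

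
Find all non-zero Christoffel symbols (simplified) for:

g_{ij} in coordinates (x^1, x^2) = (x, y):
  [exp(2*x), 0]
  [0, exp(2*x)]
Using Γ^k_{ij} = (1/2) g^{km} (∂_i g_{mj} + ∂_j g_{mi} - ∂_m g_{ij}); the metric is diagonal, so only the m = k term contributes.
Non-zero symbols (using the symmetry Γ^k_{ij} = Γ^k_{ji}):
Γ^x_{x x} = (1/2) g^{xx} (∂_x g_{xx} + ∂_x g_{xx} - ∂_x g_{xx}) = (1/2)(exp(-2*x))((2*exp(2*x)) + (2*exp(2*x)) - (2*exp(2*x))) = 1
Γ^x_{y y} = (1/2) g^{xx} (∂_y g_{xy} + ∂_y g_{xy} - ∂_x g_{yy}) = (1/2)(exp(-2*x))((0) + (0) - (2*exp(2*x))) = -1
Γ^y_{x y} = (1/2) g^{yy} (∂_x g_{yy} + ∂_y g_{yx} - ∂_y g_{xy}) = (1/2)(exp(-2*x))((2*exp(2*x)) + (0) - (0)) = 1
All other Christoffel symbols are zero.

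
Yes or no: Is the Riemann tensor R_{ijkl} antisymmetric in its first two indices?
R_{ijkl} = -R_{jikl} (follows from metric compatibility).
Yes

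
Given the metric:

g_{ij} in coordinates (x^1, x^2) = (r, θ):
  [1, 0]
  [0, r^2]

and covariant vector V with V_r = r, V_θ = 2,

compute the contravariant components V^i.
Inverse metric (diagonal): g^{rr} = 1, g^{θθ} = 1/r^2
V^i = g^{ij} V_j:
V^r = (1)(r) + (0)(2) = r
V^θ = (0)(r) + (1/r^2)(2) = 2/r^2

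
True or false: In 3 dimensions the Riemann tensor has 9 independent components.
n^2(n^2-1)/12 = 9·8/12 = 6 independent components for n = 3.
False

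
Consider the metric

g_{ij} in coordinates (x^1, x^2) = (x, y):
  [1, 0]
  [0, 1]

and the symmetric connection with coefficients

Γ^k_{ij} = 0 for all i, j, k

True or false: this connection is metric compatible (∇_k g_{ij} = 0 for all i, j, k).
Using ∇_k g_{ij} = ∂_k g_{ij} - Γ^m_{ki} g_{mj} - Γ^m_{kj} g_{im}:
e.g. ∇_x g_{xx} = (0) - (0) - (0) = 0
Every component ∇_k g_{ij} vanishes: the connection is metric compatible.
True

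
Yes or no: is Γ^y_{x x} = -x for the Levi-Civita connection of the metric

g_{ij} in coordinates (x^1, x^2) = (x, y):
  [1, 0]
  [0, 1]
Γ^y_{x x} = (1/2) g^{yy} (∂_x g_{yx} + ∂_x g_{yx} - ∂_y g_{xx}) = (1/2)(1)((0) + (0) - (0)) = 0
This differs from the proposed value -x.
No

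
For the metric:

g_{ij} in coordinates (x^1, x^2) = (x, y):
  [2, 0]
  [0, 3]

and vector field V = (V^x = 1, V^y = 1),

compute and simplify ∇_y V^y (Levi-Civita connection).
All Christoffel symbols are zero.
∇_y V^y = ∂_y V^y + Γ^y_{y j} V^j
  = (0) + (0)(1) + (0)(1)
  = 0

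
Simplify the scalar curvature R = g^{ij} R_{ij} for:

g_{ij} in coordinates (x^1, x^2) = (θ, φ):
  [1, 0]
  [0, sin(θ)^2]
Non-zero Christoffel symbols (Γ^k_{ij} = Γ^k_{ji}):
Γ^θ_{φ φ} = -sin(2*θ)/2
Γ^φ_{θ φ} = 1/tan(θ)
Ricci tensor (R_{ij} = R^k_{ikj}): R_{θθ} = 1, R_{θφ} = 0, R_{φφ} = sin(θ)^2
Inverse metric: g^{θθ} = 1, g^{φφ} = 1/sin(θ)^2
R = g^{ij} R_{ij} = (1)(1) + (1/sin(θ)^2)(sin(θ)^2) = 2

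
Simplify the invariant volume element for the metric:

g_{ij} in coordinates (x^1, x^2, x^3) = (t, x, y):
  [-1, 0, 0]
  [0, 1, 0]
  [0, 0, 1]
det(g) = -1
√|det(g)| = 1
Volume element: dV = 1 dt dx dy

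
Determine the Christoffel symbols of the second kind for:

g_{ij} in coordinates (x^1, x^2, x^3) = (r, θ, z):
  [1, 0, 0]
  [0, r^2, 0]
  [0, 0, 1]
Using Γ^k_{ij} = (1/2) g^{km} (∂_i g_{mj} + ∂_j g_{mi} - ∂_m g_{ij}); the metric is diagonal, so only the m = k term contributes.
Non-zero symbols (using the symmetry Γ^k_{ij} = Γ^k_{ji}):
Γ^r_{θ θ} = (1/2) g^{rr} (∂_θ g_{rθ} + ∂_θ g_{rθ} - ∂_r g_{θθ}) = (1/2)(1)((0) + (0) - (2*r)) = -r
Γ^θ_{r θ} = (1/2) g^{θθ} (∂_r g_{θθ} + ∂_θ g_{θr} - ∂_θ g_{rθ}) = (1/2)(1/r^2)((2*r) + (0) - (0)) = 1/r
All other Christoffel symbols are zero.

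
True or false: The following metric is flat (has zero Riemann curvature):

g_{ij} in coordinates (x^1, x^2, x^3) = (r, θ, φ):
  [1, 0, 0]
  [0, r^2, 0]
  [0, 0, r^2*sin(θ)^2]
Non-zero Christoffel symbols:
Γ^r_{θ θ} = -r
Γ^r_{φ φ} = -r*sin(θ)^2
Γ^θ_{r θ} = 1/r
Γ^θ_{φ φ} = -sin(2*θ)/2
Γ^φ_{r φ} = 1/r
Γ^φ_{θ φ} = 1/tan(θ)
Ricci tensor: R_{rr} = 0, R_{rθ} = 0, R_{rφ} = 0, R_{θθ} = 0, R_{θφ} = 0, R_{φφ} = 0
All R_{ij} vanish; in 3 dimensions the Riemann tensor is fully determined by the Ricci tensor, so R^i_{jkl} = 0: the metric is flat (curvilinear coordinates on flat space).
True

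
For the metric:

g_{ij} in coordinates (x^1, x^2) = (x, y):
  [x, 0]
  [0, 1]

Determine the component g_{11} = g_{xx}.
With x^1 = x, x^2 = y, g_{11} = g_{xx} is the row-1, column-1 entry of the matrix.
g_{11} = x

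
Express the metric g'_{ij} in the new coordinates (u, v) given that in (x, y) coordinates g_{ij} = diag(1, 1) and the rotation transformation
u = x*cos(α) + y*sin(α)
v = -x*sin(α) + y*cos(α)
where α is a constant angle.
Invert the transformation: x = u*cos(α) - v*sin(α), y = u*sin(α) + v*cos(α)
g'_{ij} = (∂x^k/∂x'^i)(∂x^l/∂x'^j) g_{kl}; with g_{kl} = δ_{kl} this is Σ_k (∂x^k/∂x'^i)(∂x^k/∂x'^j).
Jacobian: ∂x/∂u = cos(α), ∂x/∂v = -sin(α), ∂y/∂u = sin(α), ∂y/∂v = cos(α)
g'_{uu} = (cos(α))(cos(α)) + (sin(α))(sin(α)) = 1
g'_{uv} = (cos(α))(-sin(α)) + (sin(α))(cos(α)) = 0
g'_{vv} = (-sin(α))(-sin(α)) + (cos(α))(cos(α)) = 1
g'_{ij} = diag(1, 1)
The Euclidean metric is invariant under rotations.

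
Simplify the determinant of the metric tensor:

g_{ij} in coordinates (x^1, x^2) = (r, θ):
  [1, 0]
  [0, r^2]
For a 2×2 metric: det(g) = g_{11}·g_{22} - g_{12}·g_{21}
= (1)·(r^2) - (0)·(0)
= r^2 - 0
det(g) = r^2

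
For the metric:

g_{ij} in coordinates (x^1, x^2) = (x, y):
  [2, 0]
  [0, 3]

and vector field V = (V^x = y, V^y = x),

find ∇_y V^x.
All Christoffel symbols are zero.
∇_y V^x = ∂_y V^x + Γ^x_{y j} V^j
  = (1) + (0)(y) + (0)(x)
  = 1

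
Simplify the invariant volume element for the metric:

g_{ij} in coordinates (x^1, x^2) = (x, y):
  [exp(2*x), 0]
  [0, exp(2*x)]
det(g) = exp(4*x)
√|det(g)| = exp(2*x)
Volume element: dV = exp(2*x) dx dy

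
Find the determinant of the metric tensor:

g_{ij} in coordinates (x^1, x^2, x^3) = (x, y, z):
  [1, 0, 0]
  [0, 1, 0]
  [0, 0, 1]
Diagonal metric: det(g) = g_{11}·g_{22}·g_{33}
= (1)·(1)·(1)
det(g) = 1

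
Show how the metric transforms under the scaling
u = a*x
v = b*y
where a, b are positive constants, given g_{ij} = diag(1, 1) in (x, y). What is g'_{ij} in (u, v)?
Invert the transformation: x = u/a, y = v/b
g'_{ij} = (∂x^k/∂x'^i)(∂x^l/∂x'^j) g_{kl}; with g_{kl} = δ_{kl} this is Σ_k (∂x^k/∂x'^i)(∂x^k/∂x'^j).
Jacobian: ∂x/∂u = 1/a, ∂x/∂v = 0, ∂y/∂u = 0, ∂y/∂v = 1/b
g'_{uu} = (1/a)(1/a) + (0)(0) = 1/a^2
g'_{uv} = (1/a)(0) + (0)(1/b) = 0
g'_{vv} = (0)(0) + (1/b)(1/b) = 1/b^2
g'_{ij} = diag(1/a^2, 1/b^2)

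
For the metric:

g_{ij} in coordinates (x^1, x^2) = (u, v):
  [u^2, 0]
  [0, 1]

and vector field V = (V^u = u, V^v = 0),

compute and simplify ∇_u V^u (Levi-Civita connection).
Non-zero Christoffel symbols:
Γ^u_{u u} = 1/u
∇_u V^u = ∂_u V^u + Γ^u_{u j} V^j
  = (1) + (1/u)(u) + (0)(0)
  = 2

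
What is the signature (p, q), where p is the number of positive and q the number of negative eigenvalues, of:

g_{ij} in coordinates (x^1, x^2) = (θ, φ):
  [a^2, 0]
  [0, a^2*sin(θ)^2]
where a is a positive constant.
The metric is diagonal, so its eigenvalues are the diagonal entries: a^2, a^2*sin(θ)^2 (at a generic point, where coordinate-dependent entries are positive).
2 positive, 0 negative.
(2, 0) - Riemannian (positive definite)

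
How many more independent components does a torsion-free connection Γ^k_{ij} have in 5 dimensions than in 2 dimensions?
Independent components in n dimensions: n × n(n+1)/2 = n^2(n+1)/2.
5D: 5 × 15 = 75
2D: 2 × 3 = 6
Difference = 75 - 6 = 69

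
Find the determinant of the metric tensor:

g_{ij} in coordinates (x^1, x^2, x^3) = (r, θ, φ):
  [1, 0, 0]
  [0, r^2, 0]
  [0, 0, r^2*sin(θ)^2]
Diagonal metric: det(g) = g_{11}·g_{22}·g_{33}
= (1)·(r^2)·(r^2*sin(θ)^2)
det(g) = r^4*sin(θ)^2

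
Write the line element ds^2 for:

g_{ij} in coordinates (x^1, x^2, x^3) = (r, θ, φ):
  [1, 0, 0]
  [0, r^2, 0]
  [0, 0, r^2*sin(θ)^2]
ds^2 = g_{ij} dx^i dx^j; only the non-zero components contribute.
ds^2 = dr^2 + r^2 dθ^2 + r^2*sin(θ)^2 dφ^2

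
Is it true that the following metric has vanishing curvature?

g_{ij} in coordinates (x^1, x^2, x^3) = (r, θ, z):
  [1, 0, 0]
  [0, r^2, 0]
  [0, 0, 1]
Non-zero Christoffel symbols:
Γ^r_{θ θ} = -r
Γ^θ_{r θ} = 1/r
Ricci tensor: R_{rr} = 0, R_{rθ} = 0, R_{rz} = 0, R_{θθ} = 0, R_{θz} = 0, R_{zz} = 0
All R_{ij} vanish; in 3 dimensions the Riemann tensor is fully determined by the Ricci tensor, so R^i_{jkl} = 0: the metric is flat (curvilinear coordinates on flat space).
Yes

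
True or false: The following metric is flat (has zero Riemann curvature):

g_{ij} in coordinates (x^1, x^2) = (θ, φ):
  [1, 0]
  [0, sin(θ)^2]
Non-zero Christoffel symbols:
Γ^θ_{φ φ} = -sin(2*θ)/2
Γ^φ_{θ φ} = 1/tan(θ)
Ricci tensor: R_{θθ} = 1, R_{θφ} = 0, R_{φφ} = sin(θ)^2
The Ricci tensor is non-zero, so the Riemann tensor is non-zero: not flat.
False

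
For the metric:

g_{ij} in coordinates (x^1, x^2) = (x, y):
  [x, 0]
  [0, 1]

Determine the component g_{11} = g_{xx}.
With x^1 = x, x^2 = y, g_{11} = g_{xx} is the row-1, column-1 entry of the matrix.
g_{11} = x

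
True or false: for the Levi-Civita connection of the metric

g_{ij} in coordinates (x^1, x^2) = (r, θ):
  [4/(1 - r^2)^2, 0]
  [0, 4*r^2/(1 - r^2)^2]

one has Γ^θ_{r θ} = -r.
Γ^θ_{r θ} = (1/2) g^{θθ} (∂_r g_{θθ} + ∂_θ g_{θr} - ∂_θ g_{rθ}) = (1/2)((1 - r^2)^2/(4*r^2))((-8*(r^3 + r)/(r^2 - 1)^3) + (0) - (0)) = (-r^2 - 1)/(r^3 - r)
This differs from the proposed value -r.
False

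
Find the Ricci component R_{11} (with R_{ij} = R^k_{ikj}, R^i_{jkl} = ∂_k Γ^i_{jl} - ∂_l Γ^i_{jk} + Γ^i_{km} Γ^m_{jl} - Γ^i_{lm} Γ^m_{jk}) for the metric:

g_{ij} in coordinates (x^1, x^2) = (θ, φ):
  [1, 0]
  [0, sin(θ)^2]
Non-zero Christoffel symbols (Γ^k_{ij} = Γ^k_{ji}):
Γ^θ_{φ φ} = -sin(2*θ)/2
Γ^φ_{θ φ} = 1/tan(θ)
R^θ_{θ θ θ} = 0 (a repeated index in an antisymmetric pair)
R^φ_{θ φ θ} = ∂_φ Γ^φ_{θ θ} - ∂_θ Γ^φ_{θ φ} + Γ^φ_{φ m} Γ^m_{θ θ} - Γ^φ_{θ m} Γ^m_{θ φ}
  = (0) - (-1/sin(θ)^2) + (0) - (1/tan(θ)^2) = 1
R_{θθ} = R^θ_{θ θ θ} + R^φ_{θ φ θ} = (0) + (1) = 1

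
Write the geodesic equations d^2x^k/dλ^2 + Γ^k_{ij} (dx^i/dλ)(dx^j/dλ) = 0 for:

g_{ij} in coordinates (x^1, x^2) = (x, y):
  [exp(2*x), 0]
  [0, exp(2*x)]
Geodesic equation: d^2x^k/dλ^2 + Γ^k_{ij} (dx^i/dλ)(dx^j/dλ) = 0.
Non-zero Christoffel symbols:
Γ^x_{x x} = 1
Γ^x_{y y} = -1
Γ^y_{x y} = 1
Substituting (the symmetric pair Γ^k_{ij}, Γ^k_{ji} combines into a factor 2):
d^2x/dλ^2 + (dx/dλ)^2 - (dy/dλ)^2 = 0
d^2y/dλ^2 + 2 (dx/dλ)(dy/dλ) = 0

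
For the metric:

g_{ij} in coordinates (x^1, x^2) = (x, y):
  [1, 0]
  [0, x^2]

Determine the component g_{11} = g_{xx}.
With x^1 = x, x^2 = y, g_{11} = g_{xx} is the row-1, column-1 entry of the matrix.
g_{11} = 1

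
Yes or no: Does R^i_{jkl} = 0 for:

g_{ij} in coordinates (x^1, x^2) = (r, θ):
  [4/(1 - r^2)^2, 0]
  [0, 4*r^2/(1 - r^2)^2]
Non-zero Christoffel symbols:
Γ^r_{r r} = 2*r/(1 - r^2)
Γ^r_{θ θ} = (r^3 + r)/(r^2 - 1)
Γ^θ_{r θ} = (-r^2 - 1)/(r^3 - r)
Ricci tensor: R_{rr} = -4/(r^2 - 1)^2, R_{rθ} = 0, R_{θθ} = -4*r^2/(r^2 - 1)^2
The Ricci tensor is non-zero, so the Riemann tensor is non-zero: not flat.
No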